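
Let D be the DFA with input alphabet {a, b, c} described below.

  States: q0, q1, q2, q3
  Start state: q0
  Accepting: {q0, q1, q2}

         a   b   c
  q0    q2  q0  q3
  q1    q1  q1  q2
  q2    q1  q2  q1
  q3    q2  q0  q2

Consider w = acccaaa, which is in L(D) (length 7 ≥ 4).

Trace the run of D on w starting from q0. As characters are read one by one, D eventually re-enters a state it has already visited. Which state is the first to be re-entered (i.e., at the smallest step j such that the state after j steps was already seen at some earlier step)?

Run of D on w = a c c c a a a:
  step 0: q0  (start)
  step 1: q2  (read a: q0→q2)
  step 2: q1  (read c: q2→q1)
  step 3: q2  (read c: q1→q2)   ← first repeat (q2 seen earlier)
  step 4: q1  (read c: q2→q1)
  step 5: q1  (read a: q1→q1)
  step 6: q1  (read a: q1→q1)
  step 7: q1  (read a: q1→q1)

The earliest repeat is at step j = 3: D is in q2, which it already visited at step i = 1.
The DFA has 4 states, so the proof of the pumping lemma guarantees a repeated state among the first 4+1 visited; the segment between the two visits is the pumpable y.

q2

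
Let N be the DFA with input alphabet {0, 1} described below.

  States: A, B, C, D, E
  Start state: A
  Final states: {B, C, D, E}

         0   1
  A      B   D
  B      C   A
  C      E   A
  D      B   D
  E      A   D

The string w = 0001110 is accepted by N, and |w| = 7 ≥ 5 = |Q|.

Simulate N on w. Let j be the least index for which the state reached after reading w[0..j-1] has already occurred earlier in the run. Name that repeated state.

Run of N on w = 0 0 0 1 1 1 0:
  step 0: A  (start)
  step 1: B  (read 0: A→B)
  step 2: C  (read 0: B→C)
  step 3: E  (read 0: C→E)
  step 4: D  (read 1: E→D)
  step 5: D  (read 1: D→D)   ← first repeat (D seen earlier)
  step 6: D  (read 1: D→D)
  step 7: B  (read 0: D→B)

The earliest repeat is at step j = 5: N is in D, which it already visited at step i = 4.

D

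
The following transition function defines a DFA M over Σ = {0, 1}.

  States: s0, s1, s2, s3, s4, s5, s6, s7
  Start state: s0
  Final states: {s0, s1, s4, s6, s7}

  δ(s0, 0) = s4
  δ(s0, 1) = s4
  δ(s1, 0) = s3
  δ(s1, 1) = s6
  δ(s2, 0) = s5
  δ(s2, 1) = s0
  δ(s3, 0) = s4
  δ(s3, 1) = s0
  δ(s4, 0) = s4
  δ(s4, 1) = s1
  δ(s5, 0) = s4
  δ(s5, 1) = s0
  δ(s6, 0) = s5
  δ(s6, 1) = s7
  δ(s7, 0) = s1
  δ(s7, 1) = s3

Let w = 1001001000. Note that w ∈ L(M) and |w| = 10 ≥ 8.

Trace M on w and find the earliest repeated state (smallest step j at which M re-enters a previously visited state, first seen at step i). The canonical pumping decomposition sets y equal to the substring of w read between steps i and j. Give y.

0

State sequence: s0 -1-> s4 -0-> s4 -0-> s4 -1-> s1 -0-> s3 -0-> s4 -1-> s1 -0-> s3 -0-> s4 -0-> s4
First repeat at step 2: s4 was already visited.

So i = 1, j = 2, giving x = w[0:1] = 1, y = w[1:2] = 0, z = w[2:10] = 01001000.
Check: |xy| = 2 ≤ 8 and |y| = 1 ≥ 1. Reading y takes M from s4 back to s4, so every xyⁱz is accepted.
The DFA has 8 states, so the proof of the pumping lemma guarantees a repeated state among the first 8+1 visited; the segment between the two visits is the pumpable y.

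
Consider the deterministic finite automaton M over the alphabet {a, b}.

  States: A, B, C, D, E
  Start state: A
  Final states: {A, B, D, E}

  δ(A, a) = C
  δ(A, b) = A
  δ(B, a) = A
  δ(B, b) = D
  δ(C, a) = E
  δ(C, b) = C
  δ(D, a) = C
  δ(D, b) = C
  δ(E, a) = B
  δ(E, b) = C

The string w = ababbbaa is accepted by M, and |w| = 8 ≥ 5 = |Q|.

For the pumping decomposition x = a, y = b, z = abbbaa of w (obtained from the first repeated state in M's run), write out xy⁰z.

xy⁰z = xz = a·abbbaa = aabbbaa.
Reading y = b takes M from C back to C, so after x the machine is still in C, and z then leads to the accepting state B. Hence aabbbaa ∈ L(M).

aabbbaa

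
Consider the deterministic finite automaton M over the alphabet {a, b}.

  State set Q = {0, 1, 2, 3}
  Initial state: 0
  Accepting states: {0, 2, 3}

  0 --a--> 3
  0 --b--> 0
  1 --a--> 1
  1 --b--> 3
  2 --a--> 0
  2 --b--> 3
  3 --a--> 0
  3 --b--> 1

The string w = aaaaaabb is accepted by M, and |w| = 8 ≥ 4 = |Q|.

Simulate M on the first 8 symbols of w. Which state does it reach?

Run of M on the first 8 characters of w = a a a a a a b b:
  step 0: 0  (start)
  step 1: 3  (read a: 0→3)
  step 2: 0  (read a: 3→0)
  step 3: 3  (read a: 0→3)
  step 4: 0  (read a: 3→0)
  step 5: 3  (read a: 0→3)
  step 6: 0  (read a: 3→0)
  step 7: 0  (read b: 0→0)
  step 8: 0  (read b: 0→0)

After reading 8 characters, M is in state 0.

0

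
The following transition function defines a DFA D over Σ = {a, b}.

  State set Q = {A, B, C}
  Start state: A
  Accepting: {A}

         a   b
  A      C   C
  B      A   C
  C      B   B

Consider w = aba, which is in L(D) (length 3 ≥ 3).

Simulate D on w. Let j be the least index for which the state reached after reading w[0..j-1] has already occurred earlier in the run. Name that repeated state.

A

State sequence: A -a-> C -b-> B -a-> A
First repeat at step 3: A was already visited.

The earliest repeat is at step j = 3: D is in A, which it already visited at step i = 0.
Since D has 3 states, any run of length ≥ 3 visits 3+1 states, so by pigeonhole some state repeats within the first 3 steps — that repeat gives the pumpable loop.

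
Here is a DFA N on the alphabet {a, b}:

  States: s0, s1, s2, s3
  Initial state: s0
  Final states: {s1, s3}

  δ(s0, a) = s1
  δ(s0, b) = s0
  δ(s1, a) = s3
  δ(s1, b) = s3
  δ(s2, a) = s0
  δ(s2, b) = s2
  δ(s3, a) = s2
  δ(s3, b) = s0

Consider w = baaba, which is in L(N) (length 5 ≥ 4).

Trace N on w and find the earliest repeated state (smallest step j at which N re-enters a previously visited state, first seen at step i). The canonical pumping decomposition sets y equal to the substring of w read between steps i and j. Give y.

Run of N on w = b a a b a:
  step 0: s0  (start)
  step 1: s0  (read b: s0→s0)   ← first repeat (s0 seen earlier)
  step 2: s1  (read a: s0→s1)
  step 3: s3  (read a: s1→s3)
  step 4: s0  (read b: s3→s0)
  step 5: s1  (read a: s0→s1)

So i = 0, j = 1, giving x = w[0:0] = ε, y = w[0:1] = b, z = w[1:5] = aaba.
Check: |xy| = 1 ≤ 4 and |y| = 1 ≥ 1. Reading y takes N from s0 back to s0, so every xyⁱz is accepted.

b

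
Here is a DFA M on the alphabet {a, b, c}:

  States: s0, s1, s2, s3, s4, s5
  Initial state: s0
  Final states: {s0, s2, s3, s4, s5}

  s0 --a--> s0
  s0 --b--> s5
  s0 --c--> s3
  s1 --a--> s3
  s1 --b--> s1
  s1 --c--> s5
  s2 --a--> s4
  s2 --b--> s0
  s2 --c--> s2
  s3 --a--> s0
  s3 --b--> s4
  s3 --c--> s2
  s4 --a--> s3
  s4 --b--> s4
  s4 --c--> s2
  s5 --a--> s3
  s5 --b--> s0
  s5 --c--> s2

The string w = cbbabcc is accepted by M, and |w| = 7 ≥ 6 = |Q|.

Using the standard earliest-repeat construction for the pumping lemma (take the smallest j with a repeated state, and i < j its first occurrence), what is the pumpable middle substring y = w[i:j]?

b

State sequence: s0 -c-> s3 -b-> s4 -b-> s4 -a-> s3 -b-> s4 -c-> s2 -c-> s2
First repeat at step 3: s4 was already visited.

So i = 2, j = 3, giving x = w[0:2] = cb, y = w[2:3] = b, z = w[3:7] = abcc.
Check: |xy| = 3 ≤ 6 and |y| = 1 ≥ 1. Reading y takes M from s4 back to s4, so every xyⁱz is accepted.
Since M has 6 states, any run of length ≥ 6 visits 6+1 states, so by pigeonhole some state repeats within the first 6 steps — that repeat gives the pumpable loop.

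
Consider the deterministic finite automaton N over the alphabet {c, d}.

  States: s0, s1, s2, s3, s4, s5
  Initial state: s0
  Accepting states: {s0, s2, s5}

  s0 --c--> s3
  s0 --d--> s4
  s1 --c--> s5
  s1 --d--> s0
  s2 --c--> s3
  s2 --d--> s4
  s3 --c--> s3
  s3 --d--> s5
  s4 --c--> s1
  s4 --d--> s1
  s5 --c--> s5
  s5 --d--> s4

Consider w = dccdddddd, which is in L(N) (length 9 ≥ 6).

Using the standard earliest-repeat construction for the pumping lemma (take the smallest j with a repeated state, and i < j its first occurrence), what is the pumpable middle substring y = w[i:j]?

ccd

Run of N on w = d c c d d d d d d:
  step 0: s0  (start)
  step 1: s4  (read d: s0→s4)
  step 2: s1  (read c: s4→s1)
  step 3: s5  (read c: s1→s5)
  step 4: s4  (read d: s5→s4)   ← first repeat (s4 seen earlier)
  step 5: s1  (read d: s4→s1)
  step 6: s0  (read d: s1→s0)
  step 7: s4  (read d: s0→s4)
  step 8: s1  (read d: s4→s1)
  step 9: s0  (read d: s1→s0)

So i = 1, j = 4, giving x = w[0:1] = d, y = w[1:4] = ccd, z = w[4:9] = ddddd.
Check: |xy| = 4 ≤ 6 and |y| = 3 ≥ 1. Reading y takes N from s4 back to s4, so every xyⁱz is accepted.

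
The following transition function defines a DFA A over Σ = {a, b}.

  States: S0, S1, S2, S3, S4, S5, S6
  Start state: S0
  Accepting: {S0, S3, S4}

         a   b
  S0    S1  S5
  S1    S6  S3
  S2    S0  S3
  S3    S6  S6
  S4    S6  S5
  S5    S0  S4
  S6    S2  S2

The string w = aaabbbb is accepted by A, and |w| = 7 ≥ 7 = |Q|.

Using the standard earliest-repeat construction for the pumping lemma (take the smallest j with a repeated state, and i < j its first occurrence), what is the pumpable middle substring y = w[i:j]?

abb

State sequence: S0 -a-> S1 -a-> S6 -a-> S2 -b-> S3 -b-> S6 -b-> S2 -b-> S3
First repeat at step 5: S6 was already visited.

So i = 2, j = 5, giving x = w[0:2] = aa, y = w[2:5] = abb, z = w[5:7] = bb.
Check: |xy| = 5 ≤ 7 and |y| = 3 ≥ 1. Reading y takes A from S6 back to S6, so every xyⁱz is accepted.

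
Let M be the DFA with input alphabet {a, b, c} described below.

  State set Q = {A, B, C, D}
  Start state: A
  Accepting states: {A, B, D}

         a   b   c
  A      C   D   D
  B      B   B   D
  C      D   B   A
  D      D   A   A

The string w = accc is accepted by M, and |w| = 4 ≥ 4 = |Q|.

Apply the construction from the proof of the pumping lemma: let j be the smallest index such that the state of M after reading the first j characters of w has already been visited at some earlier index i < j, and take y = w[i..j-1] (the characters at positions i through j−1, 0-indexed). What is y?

Run of M on w = a c c c:
  step 0: A  (start)
  step 1: C  (read a: A→C)
  step 2: A  (read c: C→A)   ← first repeat (A seen earlier)
  step 3: D  (read c: A→D)
  step 4: A  (read c: D→A)

So i = 0, j = 2, giving x = w[0:0] = ε, y = w[0:2] = ac, z = w[2:4] = cc.
Check: |xy| = 2 ≤ 4 and |y| = 2 ≥ 1. Reading y takes M from A back to A, so every xyⁱz is accepted.

ac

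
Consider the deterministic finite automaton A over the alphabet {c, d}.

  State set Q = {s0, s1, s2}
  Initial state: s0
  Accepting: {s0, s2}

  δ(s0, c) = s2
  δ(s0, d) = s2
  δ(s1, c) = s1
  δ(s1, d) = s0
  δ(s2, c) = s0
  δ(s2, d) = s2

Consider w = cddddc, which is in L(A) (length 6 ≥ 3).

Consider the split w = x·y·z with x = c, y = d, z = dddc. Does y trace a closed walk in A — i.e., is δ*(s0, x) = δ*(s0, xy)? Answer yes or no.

yes

Run of A on the first 2 characters of w = c d:
  step 0: s0  (start)
  step 1: s2  (read c: s0→s2)
  step 2: s2  (read d: s2→s2)

After x (step 1): s2. After xy (step 2): s2.
They match, so y = d drives A around a cycle from s2 back to itself; pumping y any number of times keeps A in s2 before reading z, and xyⁱz ∈ L(A) for every i ≥ 0.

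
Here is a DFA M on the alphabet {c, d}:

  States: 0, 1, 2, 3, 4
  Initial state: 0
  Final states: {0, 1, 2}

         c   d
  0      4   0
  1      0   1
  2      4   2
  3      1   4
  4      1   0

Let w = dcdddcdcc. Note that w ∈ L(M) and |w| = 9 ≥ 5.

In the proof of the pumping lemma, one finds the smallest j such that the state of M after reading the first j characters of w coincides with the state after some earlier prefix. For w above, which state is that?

Run of M on w = d c d d d c d c c:
  step 0: 0  (start)
  step 1: 0  (read d: 0→0)   ← first repeat (0 seen earlier)
  step 2: 4  (read c: 0→4)
  step 3: 0  (read d: 4→0)
  step 4: 0  (read d: 0→0)
  step 5: 0  (read d: 0→0)
  step 6: 4  (read c: 0→4)
  step 7: 0  (read d: 4→0)
  step 8: 4  (read c: 0→4)
  step 9: 1  (read c: 4→1)

The earliest repeat is at step j = 1: M is in 0, which it already visited at step i = 0.
With |Q| = 5, pigeonhole forces a state repeat no later than step 5; the substring read between the first and second visits to that state can be pumped.

0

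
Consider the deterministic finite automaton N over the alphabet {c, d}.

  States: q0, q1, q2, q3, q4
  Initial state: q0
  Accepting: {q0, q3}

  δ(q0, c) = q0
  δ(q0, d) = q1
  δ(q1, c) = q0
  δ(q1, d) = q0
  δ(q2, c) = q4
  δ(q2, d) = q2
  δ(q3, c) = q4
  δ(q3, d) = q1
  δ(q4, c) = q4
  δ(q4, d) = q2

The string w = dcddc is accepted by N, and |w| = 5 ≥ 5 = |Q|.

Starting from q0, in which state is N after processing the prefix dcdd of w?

q0

Run of N on the first 4 characters of w = d c d d:
  step 0: q0  (start)
  step 1: q1  (read d: q0→q1)
  step 2: q0  (read c: q1→q0)
  step 3: q1  (read d: q0→q1)
  step 4: q0  (read d: q1→q0)

After reading 4 characters, N is in state q0.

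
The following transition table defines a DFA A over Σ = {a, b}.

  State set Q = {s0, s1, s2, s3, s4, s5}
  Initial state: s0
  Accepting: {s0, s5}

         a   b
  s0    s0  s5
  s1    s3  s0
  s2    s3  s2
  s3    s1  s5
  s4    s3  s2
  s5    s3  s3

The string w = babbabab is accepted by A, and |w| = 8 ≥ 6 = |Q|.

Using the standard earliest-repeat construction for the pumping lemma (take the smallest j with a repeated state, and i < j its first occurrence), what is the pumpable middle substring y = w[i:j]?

Run of A on w = b a b b a b a b:
  step 0: s0  (start)
  step 1: s5  (read b: s0→s5)
  step 2: s3  (read a: s5→s3)
  step 3: s5  (read b: s3→s5)   ← first repeat (s5 seen earlier)
  step 4: s3  (read b: s5→s3)
  step 5: s1  (read a: s3→s1)
  step 6: s0  (read b: s1→s0)
  step 7: s0  (read a: s0→s0)
  step 8: s5  (read b: s0→s5)

So i = 1, j = 3, giving x = w[0:1] = b, y = w[1:3] = ab, z = w[3:8] = babab.
Check: |xy| = 3 ≤ 6 and |y| = 2 ≥ 1. Reading y takes A from s5 back to s5, so every xyⁱz is accepted.
Pumping length from the standard proof: p = 6 (the number of states). The repeated state found above gives |xy| = j ≤ 6 and |y| = j − i ≥ 1.

ab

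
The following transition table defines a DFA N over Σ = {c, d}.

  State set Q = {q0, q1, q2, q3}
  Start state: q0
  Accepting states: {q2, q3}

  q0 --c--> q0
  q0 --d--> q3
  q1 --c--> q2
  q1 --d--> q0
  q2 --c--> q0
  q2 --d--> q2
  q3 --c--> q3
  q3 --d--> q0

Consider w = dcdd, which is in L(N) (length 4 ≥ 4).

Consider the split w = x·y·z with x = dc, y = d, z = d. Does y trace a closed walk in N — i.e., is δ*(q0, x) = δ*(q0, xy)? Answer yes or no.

no

State sequence: q0 -d-> q3 -c-> q3 -d-> q0

After x (step 2): q3. After xy (step 3): q0.
They differ (q3 ≠ q0), so y is not a cycle from the state after x; this split is not the one the pumping-lemma construction produces, and pumping y need not keep the string in L(N).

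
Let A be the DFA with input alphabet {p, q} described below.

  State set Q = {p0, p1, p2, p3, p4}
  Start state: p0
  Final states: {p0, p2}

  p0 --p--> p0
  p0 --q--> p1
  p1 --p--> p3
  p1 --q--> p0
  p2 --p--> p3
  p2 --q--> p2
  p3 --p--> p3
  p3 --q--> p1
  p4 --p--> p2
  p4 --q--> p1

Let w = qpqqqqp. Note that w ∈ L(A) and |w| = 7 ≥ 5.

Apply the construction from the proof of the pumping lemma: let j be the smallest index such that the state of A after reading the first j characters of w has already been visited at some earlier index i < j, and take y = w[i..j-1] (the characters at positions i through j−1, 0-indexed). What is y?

State sequence: p0 -q-> p1 -p-> p3 -q-> p1 -q-> p0 -q-> p1 -q-> p0 -p-> p0
First repeat at step 3: p1 was already visited.

So i = 1, j = 3, giving x = w[0:1] = q, y = w[1:3] = pq, z = w[3:7] = qqqp.
Check: |xy| = 3 ≤ 5 and |y| = 2 ≥ 1. Reading y takes A from p1 back to p1, so every xyⁱz is accepted.
Pumping length from the standard proof: p = 5 (the number of states). The repeated state found above gives |xy| = j ≤ 5 and |y| = j − i ≥ 1.

pq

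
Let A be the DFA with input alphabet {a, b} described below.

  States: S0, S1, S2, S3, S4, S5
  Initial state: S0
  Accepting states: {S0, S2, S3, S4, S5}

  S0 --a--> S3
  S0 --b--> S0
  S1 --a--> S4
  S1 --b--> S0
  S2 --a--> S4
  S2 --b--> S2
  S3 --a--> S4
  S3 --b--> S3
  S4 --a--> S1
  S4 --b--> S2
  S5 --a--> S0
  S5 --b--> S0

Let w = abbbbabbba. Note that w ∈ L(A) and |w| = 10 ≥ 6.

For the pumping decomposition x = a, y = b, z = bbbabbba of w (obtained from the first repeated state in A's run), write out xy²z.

abbbbbabbba

xy^2z = a·b·b·bbbabbba = abbbbbabbba.
Reading y = b takes A from S3 back to S3, so after x·y·y the machine is still in S3, and z then leads to the accepting state S4. Hence abbbbbabbba ∈ L(A).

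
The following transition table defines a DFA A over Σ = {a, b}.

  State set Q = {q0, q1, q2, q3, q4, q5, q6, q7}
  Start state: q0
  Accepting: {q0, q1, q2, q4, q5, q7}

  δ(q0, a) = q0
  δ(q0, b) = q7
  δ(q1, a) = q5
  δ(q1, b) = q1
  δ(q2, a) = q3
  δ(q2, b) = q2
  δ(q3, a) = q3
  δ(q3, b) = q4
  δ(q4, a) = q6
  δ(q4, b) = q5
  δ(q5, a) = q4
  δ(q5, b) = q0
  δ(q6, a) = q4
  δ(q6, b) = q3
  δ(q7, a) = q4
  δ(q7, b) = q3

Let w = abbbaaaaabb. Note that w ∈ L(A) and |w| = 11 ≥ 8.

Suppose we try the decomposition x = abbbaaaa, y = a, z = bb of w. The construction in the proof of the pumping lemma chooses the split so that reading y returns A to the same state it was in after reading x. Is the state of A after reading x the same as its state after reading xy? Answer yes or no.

State sequence: q0 -a-> q0 -b-> q7 -b-> q3 -b-> q4 -a-> q6 -a-> q4 -a-> q6 -a-> q4 -a-> q6

After x (step 8): q4. After xy (step 9): q6.
They differ (q4 ≠ q6), so y is not a cycle from the state after x; this split is not the one the pumping-lemma construction produces, and pumping y need not keep the string in L(A).

no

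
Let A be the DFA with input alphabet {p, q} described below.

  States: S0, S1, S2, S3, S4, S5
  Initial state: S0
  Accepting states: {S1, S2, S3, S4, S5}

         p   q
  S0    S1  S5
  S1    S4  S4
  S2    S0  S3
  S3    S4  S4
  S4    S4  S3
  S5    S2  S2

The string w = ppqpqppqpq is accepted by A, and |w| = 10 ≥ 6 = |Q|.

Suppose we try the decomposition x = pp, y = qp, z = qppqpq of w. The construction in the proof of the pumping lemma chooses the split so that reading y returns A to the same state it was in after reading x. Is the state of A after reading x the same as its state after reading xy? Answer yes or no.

yes

Run of A on the first 4 characters of w = p p q p:
  step 0: S0  (start)
  step 1: S1  (read p: S0→S1)
  step 2: S4  (read p: S1→S4)
  step 3: S3  (read q: S4→S3)
  step 4: S4  (read p: S3→S4)

After x (step 2): S4. After xy (step 4): S4.
They match, so y = qp drives A around a cycle from S4 back to itself; pumping y any number of times keeps A in S4 before reading z, and xyⁱz ∈ L(A) for every i ≥ 0.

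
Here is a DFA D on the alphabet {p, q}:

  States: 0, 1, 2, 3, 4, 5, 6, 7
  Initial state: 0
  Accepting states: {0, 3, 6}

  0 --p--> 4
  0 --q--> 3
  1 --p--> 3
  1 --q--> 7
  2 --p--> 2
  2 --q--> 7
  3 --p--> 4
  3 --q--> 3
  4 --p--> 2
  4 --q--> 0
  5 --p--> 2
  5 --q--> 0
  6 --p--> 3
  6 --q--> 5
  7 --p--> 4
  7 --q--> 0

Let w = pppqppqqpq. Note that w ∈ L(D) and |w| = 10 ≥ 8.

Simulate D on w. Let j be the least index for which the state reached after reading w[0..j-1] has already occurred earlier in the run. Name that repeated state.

State sequence: 0 -p-> 4 -p-> 2 -p-> 2 -q-> 7 -p-> 4 -p-> 2 -q-> 7 -q-> 0 -p-> 4 -q-> 0
First repeat at step 3: 2 was already visited.

The earliest repeat is at step j = 3: D is in 2, which it already visited at step i = 2.

2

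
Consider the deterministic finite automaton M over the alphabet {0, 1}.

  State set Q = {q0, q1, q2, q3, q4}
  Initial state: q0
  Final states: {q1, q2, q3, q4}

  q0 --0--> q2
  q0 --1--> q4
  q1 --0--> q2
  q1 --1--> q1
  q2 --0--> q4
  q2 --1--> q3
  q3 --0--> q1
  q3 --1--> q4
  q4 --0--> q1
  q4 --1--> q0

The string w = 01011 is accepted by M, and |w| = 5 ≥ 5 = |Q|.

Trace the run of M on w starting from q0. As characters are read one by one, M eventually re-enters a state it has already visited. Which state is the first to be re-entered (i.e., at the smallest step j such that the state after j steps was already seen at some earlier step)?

q1

State sequence: q0 -0-> q2 -1-> q3 -0-> q1 -1-> q1 -1-> q1
First repeat at step 4: q1 was already visited.

The earliest repeat is at step j = 4: M is in q1, which it already visited at step i = 3.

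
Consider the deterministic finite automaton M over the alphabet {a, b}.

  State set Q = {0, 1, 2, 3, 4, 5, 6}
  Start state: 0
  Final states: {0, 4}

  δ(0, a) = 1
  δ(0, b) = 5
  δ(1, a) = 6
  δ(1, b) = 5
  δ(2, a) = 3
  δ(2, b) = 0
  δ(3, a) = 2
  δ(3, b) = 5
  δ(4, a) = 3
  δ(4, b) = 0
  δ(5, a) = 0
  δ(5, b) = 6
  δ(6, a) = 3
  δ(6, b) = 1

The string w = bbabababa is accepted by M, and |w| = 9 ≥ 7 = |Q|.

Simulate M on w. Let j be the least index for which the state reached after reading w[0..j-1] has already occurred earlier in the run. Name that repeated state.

Run of M on w = b b a b a b a b a:
  step 0: 0  (start)
  step 1: 5  (read b: 0→5)
  step 2: 6  (read b: 5→6)
  step 3: 3  (read a: 6→3)
  step 4: 5  (read b: 3→5)   ← first repeat (5 seen earlier)
  step 5: 0  (read a: 5→0)
  step 6: 5  (read b: 0→5)
  step 7: 0  (read a: 5→0)
  step 8: 5  (read b: 0→5)
  step 9: 0  (read a: 5→0)

The earliest repeat is at step j = 4: M is in 5, which it already visited at step i = 1.

5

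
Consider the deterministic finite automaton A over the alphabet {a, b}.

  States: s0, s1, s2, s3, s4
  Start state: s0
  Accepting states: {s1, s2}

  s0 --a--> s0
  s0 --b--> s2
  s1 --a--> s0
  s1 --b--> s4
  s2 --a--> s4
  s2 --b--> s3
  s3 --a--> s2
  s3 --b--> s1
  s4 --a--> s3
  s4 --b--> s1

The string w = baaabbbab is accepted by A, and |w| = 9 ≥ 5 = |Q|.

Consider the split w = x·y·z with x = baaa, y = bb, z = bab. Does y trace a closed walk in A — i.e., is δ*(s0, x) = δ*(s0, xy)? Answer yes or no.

no

Run of A on the first 6 characters of w = b a a a b b:
  step 0: s0  (start)
  step 1: s2  (read b: s0→s2)
  step 2: s4  (read a: s2→s4)
  step 3: s3  (read a: s4→s3)
  step 4: s2  (read a: s3→s2)
  step 5: s3  (read b: s2→s3)
  step 6: s1  (read b: s3→s1)

After x (step 4): s2. After xy (step 6): s1.
They differ (s2 ≠ s1), so y is not a cycle from the state after x; this split is not the one the pumping-lemma construction produces, and pumping y need not keep the string in L(A).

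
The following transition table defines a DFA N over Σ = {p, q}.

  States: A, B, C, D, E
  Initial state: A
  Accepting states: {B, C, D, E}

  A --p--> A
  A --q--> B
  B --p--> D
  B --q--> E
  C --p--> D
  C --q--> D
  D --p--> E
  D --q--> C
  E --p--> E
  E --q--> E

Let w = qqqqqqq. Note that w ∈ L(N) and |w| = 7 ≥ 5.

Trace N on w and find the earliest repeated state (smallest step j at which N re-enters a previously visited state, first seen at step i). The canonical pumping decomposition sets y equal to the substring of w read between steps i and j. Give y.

q

Run of N on w = q q q q q q q:
  step 0: A  (start)
  step 1: B  (read q: A→B)
  step 2: E  (read q: B→E)
  step 3: E  (read q: E→E)   ← first repeat (E seen earlier)
  step 4: E  (read q: E→E)
  step 5: E  (read q: E→E)
  step 6: E  (read q: E→E)
  step 7: E  (read q: E→E)

So i = 2, j = 3, giving x = w[0:2] = qq, y = w[2:3] = q, z = w[3:7] = qqqq.
Check: |xy| = 3 ≤ 5 and |y| = 1 ≥ 1. Reading y takes N from E back to E, so every xyⁱz is accepted.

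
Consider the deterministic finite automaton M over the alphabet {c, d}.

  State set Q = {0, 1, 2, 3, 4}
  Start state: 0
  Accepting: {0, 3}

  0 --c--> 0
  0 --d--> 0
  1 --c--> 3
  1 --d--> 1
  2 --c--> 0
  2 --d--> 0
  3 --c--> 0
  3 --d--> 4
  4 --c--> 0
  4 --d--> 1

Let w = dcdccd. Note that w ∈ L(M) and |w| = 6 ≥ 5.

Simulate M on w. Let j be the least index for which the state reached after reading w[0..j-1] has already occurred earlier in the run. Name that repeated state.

State sequence: 0 -d-> 0 -c-> 0 -d-> 0 -c-> 0 -c-> 0 -d-> 0
First repeat at step 1: 0 was already visited.

The earliest repeat is at step j = 1: M is in 0, which it already visited at step i = 0.

0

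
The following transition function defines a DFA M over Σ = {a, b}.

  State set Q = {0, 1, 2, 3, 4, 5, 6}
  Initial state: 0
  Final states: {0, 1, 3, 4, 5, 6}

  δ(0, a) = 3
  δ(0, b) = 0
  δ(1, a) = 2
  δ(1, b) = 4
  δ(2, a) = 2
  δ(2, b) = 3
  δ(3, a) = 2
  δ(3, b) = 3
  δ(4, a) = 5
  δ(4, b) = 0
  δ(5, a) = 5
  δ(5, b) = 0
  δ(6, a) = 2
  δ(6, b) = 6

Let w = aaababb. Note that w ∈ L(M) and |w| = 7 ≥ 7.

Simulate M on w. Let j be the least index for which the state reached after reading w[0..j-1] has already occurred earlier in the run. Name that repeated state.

2

State sequence: 0 -a-> 3 -a-> 2 -a-> 2 -b-> 3 -a-> 2 -b-> 3 -b-> 3
First repeat at step 3: 2 was already visited.

The earliest repeat is at step j = 3: M is in 2, which it already visited at step i = 2.
With |Q| = 7, pigeonhole forces a state repeat no later than step 7; the substring read between the first and second visits to that state can be pumped.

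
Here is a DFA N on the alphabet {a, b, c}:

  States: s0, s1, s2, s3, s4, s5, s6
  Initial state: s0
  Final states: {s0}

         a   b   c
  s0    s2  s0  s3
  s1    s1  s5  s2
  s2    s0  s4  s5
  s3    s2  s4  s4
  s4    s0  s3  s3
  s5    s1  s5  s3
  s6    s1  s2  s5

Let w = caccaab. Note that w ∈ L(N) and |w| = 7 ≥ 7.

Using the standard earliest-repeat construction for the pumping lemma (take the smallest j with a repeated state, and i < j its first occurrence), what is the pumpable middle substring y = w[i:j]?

acc

State sequence: s0 -c-> s3 -a-> s2 -c-> s5 -c-> s3 -a-> s2 -a-> s0 -b-> s0
First repeat at step 4: s3 was already visited.

So i = 1, j = 4, giving x = w[0:1] = c, y = w[1:4] = acc, z = w[4:7] = aab.
Check: |xy| = 4 ≤ 7 and |y| = 3 ≥ 1. Reading y takes N from s3 back to s3, so every xyⁱz is accepted.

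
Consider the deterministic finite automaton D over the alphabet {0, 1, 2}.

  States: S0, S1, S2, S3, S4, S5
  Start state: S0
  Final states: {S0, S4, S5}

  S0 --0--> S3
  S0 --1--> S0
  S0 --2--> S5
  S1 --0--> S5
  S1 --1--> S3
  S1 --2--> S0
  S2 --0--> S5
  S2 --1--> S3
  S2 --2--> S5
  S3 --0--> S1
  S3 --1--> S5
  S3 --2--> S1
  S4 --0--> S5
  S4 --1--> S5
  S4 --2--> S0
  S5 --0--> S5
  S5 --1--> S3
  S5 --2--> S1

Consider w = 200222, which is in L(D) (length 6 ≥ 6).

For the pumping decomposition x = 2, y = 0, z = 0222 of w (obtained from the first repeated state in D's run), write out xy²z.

2000222

xy^2z = 2·0·0·0222 = 2000222.
Reading y = 0 takes D from S5 back to S5, so after x·y·y the machine is still in S5, and z then leads to the accepting state S5. Hence 2000222 ∈ L(D).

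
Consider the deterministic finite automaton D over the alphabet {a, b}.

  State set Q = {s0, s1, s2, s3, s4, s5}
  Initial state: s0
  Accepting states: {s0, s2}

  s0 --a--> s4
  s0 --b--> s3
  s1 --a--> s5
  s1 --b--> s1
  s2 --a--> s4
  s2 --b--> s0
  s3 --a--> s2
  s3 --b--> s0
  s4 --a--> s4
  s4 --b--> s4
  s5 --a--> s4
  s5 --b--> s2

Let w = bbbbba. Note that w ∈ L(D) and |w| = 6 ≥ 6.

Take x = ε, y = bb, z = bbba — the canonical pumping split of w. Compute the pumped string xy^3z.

xy^3z = ε·bb·bb·bb·bbba = bbbbbbbbba.
Reading y = bb takes D from s0 back to s0, so after x·y·y·y the machine is still in s0, and z then leads to the accepting state s2. Hence bbbbbbbbba ∈ L(D).

bbbbbbbbba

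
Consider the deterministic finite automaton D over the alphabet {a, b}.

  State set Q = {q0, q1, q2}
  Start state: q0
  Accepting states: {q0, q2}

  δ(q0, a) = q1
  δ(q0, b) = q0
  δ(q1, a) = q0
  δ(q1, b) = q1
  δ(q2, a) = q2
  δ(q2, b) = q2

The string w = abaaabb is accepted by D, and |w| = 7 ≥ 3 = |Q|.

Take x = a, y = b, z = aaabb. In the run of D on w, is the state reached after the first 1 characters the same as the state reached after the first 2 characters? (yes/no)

Run of D on the first 2 characters of w = a b:
  step 0: q0  (start)
  step 1: q1  (read a: q0→q1)
  step 2: q1  (read b: q1→q1)

After x (step 1): q1. After xy (step 2): q1.
They match, so y = b drives D around a cycle from q1 back to itself; pumping y any number of times keeps D in q1 before reading z, and xyⁱz ∈ L(D) for every i ≥ 0.

yes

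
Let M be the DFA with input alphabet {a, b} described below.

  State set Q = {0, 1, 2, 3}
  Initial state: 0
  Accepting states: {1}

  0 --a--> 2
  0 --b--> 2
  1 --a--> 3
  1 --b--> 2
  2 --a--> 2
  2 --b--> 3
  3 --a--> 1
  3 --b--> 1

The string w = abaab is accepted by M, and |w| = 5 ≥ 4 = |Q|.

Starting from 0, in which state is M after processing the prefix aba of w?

Run of M on the first 3 characters of w = a b a:
  step 0: 0  (start)
  step 1: 2  (read a: 0→2)
  step 2: 3  (read b: 2→3)
  step 3: 1  (read a: 3→1)

After reading 3 characters, M is in state 1.

1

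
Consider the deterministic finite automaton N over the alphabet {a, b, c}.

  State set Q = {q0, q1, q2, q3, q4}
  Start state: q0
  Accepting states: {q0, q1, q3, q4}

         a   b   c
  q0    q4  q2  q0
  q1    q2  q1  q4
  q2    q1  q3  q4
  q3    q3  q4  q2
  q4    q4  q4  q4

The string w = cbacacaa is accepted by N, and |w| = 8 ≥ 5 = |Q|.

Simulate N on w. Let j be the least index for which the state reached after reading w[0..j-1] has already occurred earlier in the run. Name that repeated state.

Run of N on w = c b a c a c a a:
  step 0: q0  (start)
  step 1: q0  (read c: q0→q0)   ← first repeat (q0 seen earlier)
  step 2: q2  (read b: q0→q2)
  step 3: q1  (read a: q2→q1)
  step 4: q4  (read c: q1→q4)
  step 5: q4  (read a: q4→q4)
  step 6: q4  (read c: q4→q4)
  step 7: q4  (read a: q4→q4)
  step 8: q4  (read a: q4→q4)

The earliest repeat is at step j = 1: N is in q0, which it already visited at step i = 0.
With |Q| = 5, pigeonhole forces a state repeat no later than step 5; the substring read between the first and second visits to that state can be pumped.

q0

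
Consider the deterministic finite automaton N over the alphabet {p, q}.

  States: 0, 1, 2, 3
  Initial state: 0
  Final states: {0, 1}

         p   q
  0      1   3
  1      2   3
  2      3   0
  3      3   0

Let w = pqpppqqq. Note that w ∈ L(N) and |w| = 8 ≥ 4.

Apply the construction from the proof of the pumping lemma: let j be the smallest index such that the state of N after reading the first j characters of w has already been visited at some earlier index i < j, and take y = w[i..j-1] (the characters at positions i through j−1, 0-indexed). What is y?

State sequence: 0 -p-> 1 -q-> 3 -p-> 3 -p-> 3 -p-> 3 -q-> 0 -q-> 3 -q-> 0
First repeat at step 3: 3 was already visited.

So i = 2, j = 3, giving x = w[0:2] = pq, y = w[2:3] = p, z = w[3:8] = ppqqq.
Check: |xy| = 3 ≤ 4 and |y| = 1 ≥ 1. Reading y takes N from 3 back to 3, so every xyⁱz is accepted.

p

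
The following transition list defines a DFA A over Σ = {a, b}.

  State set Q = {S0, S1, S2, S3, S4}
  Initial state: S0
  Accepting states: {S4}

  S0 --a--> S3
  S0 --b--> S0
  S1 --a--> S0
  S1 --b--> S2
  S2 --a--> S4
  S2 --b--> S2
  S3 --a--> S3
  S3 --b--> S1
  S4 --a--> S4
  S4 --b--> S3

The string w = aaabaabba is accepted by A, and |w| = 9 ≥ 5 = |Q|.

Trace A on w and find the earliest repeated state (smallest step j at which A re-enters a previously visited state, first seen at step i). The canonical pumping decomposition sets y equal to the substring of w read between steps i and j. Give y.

State sequence: S0 -a-> S3 -a-> S3 -a-> S3 -b-> S1 -a-> S0 -a-> S3 -b-> S1 -b-> S2 -a-> S4
First repeat at step 2: S3 was already visited.

So i = 1, j = 2, giving x = w[0:1] = a, y = w[1:2] = a, z = w[2:9] = abaabba.
Check: |xy| = 2 ≤ 5 and |y| = 1 ≥ 1. Reading y takes A from S3 back to S3, so every xyⁱz is accepted.

a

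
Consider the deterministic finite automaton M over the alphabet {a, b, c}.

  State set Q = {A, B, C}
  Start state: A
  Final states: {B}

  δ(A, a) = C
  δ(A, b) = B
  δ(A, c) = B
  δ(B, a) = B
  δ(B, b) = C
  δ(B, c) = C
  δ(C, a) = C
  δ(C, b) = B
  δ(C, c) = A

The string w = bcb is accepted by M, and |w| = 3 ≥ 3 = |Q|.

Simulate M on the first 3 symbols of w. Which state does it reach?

B

State sequence: A -b-> B -c-> C -b-> B

After reading 3 characters, M is in state B.
(This kind of state-tracing is the core of the pumping-lemma construction: with 3 states, pigeonhole forces a repeat within the first 3 steps.)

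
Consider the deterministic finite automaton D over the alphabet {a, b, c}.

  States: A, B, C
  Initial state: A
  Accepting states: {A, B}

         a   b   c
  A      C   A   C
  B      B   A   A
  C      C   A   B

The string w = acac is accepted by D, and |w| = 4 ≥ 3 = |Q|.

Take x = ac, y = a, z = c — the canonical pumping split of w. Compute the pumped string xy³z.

acaaac

xy^3z = ac·a·a·a·c = acaaac.
Reading y = a takes D from B back to B, so after x·y·y·y the machine is still in B, and z then leads to the accepting state A. Hence acaaac ∈ L(D).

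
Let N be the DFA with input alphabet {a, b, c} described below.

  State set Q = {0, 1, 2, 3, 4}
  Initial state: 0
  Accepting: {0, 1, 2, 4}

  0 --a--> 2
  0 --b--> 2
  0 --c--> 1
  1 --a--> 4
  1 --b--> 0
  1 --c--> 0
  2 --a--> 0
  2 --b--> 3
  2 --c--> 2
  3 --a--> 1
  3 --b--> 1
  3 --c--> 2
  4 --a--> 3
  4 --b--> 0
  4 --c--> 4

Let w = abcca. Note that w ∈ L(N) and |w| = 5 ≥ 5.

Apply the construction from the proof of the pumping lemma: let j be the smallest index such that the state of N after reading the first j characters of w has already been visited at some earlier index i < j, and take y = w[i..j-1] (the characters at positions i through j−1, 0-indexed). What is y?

bc

State sequence: 0 -a-> 2 -b-> 3 -c-> 2 -c-> 2 -a-> 0
First repeat at step 3: 2 was already visited.

So i = 1, j = 3, giving x = w[0:1] = a, y = w[1:3] = bc, z = w[3:5] = ca.
Check: |xy| = 3 ≤ 5 and |y| = 2 ≥ 1. Reading y takes N from 2 back to 2, so every xyⁱz is accepted.
Since N has 5 states, any run of length ≥ 5 visits 5+1 states, so by pigeonhole some state repeats within the first 5 steps — that repeat gives the pumpable loop.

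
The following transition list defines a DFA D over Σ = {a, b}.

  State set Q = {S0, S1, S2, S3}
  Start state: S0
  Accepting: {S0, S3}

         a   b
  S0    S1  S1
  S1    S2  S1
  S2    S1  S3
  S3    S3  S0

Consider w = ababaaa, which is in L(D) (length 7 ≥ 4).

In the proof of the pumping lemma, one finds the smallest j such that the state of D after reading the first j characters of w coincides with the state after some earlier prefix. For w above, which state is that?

S1

Run of D on w = a b a b a a a:
  step 0: S0  (start)
  step 1: S1  (read a: S0→S1)
  step 2: S1  (read b: S1→S1)   ← first repeat (S1 seen earlier)
  step 3: S2  (read a: S1→S2)
  step 4: S3  (read b: S2→S3)
  step 5: S3  (read a: S3→S3)
  step 6: S3  (read a: S3→S3)
  step 7: S3  (read a: S3→S3)

The earliest repeat is at step j = 2: D is in S1, which it already visited at step i = 1.
Pumping length from the standard proof: p = 4 (the number of states). The repeated state found above gives |xy| = j ≤ 4 and |y| = j − i ≥ 1.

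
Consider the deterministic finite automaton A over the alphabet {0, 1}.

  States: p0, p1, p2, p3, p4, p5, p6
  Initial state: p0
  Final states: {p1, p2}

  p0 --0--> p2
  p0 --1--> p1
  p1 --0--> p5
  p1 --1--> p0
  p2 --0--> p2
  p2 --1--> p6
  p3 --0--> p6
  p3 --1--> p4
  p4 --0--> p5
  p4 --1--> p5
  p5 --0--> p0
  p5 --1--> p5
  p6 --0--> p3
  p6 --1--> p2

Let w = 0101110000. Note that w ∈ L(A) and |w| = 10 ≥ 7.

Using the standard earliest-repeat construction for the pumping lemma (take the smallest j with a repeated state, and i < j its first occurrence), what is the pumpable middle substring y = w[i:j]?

1

Run of A on w = 0 1 0 1 1 1 0 0 0 0:
  step 0: p0  (start)
  step 1: p2  (read 0: p0→p2)
  step 2: p6  (read 1: p2→p6)
  step 3: p3  (read 0: p6→p3)
  step 4: p4  (read 1: p3→p4)
  step 5: p5  (read 1: p4→p5)
  step 6: p5  (read 1: p5→p5)   ← first repeat (p5 seen earlier)
  step 7: p0  (read 0: p5→p0)
  step 8: p2  (read 0: p0→p2)
  step 9: p2  (read 0: p2→p2)
  step 10: p2  (read 0: p2→p2)

So i = 5, j = 6, giving x = w[0:5] = 01011, y = w[5:6] = 1, z = w[6:10] = 0000.
Check: |xy| = 6 ≤ 7 and |y| = 1 ≥ 1. Reading y takes A from p5 back to p5, so every xyⁱz is accepted.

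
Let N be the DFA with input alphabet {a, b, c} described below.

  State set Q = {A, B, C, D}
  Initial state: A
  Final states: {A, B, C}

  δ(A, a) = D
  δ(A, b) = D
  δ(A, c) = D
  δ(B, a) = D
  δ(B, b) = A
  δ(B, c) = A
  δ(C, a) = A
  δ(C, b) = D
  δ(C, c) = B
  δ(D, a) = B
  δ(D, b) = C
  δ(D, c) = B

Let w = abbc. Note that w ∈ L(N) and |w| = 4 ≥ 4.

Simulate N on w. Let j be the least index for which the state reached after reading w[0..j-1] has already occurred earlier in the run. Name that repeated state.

State sequence: A -a-> D -b-> C -b-> D -c-> B
First repeat at step 3: D was already visited.

The earliest repeat is at step j = 3: N is in D, which it already visited at step i = 1.
Since N has 4 states, any run of length ≥ 4 visits 4+1 states, so by pigeonhole some state repeats within the first 4 steps — that repeat gives the pumpable loop.

D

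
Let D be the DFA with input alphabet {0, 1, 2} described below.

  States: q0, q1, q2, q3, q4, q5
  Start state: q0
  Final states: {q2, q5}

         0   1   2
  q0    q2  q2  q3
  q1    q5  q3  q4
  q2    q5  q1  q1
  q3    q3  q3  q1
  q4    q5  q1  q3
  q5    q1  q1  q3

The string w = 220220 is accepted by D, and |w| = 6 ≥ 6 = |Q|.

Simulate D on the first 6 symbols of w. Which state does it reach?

Run of D on the first 6 characters of w = 2 2 0 2 2 0:
  step 0: q0  (start)
  step 1: q3  (read 2: q0→q3)
  step 2: q1  (read 2: q3→q1)
  step 3: q5  (read 0: q1→q5)
  step 4: q3  (read 2: q5→q3)
  step 5: q1  (read 2: q3→q1)
  step 6: q5  (read 0: q1→q5)

After reading 6 characters, D is in state q5.
(This kind of state-tracing is the core of the pumping-lemma construction: with 6 states, pigeonhole forces a repeat within the first 6 steps.)

q5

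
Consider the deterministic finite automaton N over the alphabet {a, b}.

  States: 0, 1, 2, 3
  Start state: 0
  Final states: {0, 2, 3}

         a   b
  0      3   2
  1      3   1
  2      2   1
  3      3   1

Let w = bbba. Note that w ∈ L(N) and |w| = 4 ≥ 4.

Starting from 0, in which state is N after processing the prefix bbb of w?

Run of N on the first 3 characters of w = b b b:
  step 0: 0  (start)
  step 1: 2  (read b: 0→2)
  step 2: 1  (read b: 2→1)
  step 3: 1  (read b: 1→1)

After reading 3 characters, N is in state 1.

1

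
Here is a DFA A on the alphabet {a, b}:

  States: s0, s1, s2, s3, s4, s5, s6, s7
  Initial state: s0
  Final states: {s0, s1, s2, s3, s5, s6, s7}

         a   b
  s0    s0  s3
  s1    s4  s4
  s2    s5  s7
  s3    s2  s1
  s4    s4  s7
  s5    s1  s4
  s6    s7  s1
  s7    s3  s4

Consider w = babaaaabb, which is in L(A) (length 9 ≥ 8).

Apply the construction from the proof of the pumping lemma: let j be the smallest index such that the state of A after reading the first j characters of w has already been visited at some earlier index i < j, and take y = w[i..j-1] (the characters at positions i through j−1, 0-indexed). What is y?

State sequence: s0 -b-> s3 -a-> s2 -b-> s7 -a-> s3 -a-> s2 -a-> s5 -a-> s1 -b-> s4 -b-> s7
First repeat at step 4: s3 was already visited.

So i = 1, j = 4, giving x = w[0:1] = b, y = w[1:4] = aba, z = w[4:9] = aaabb.
Check: |xy| = 4 ≤ 8 and |y| = 3 ≥ 1. Reading y takes A from s3 back to s3, so every xyⁱz is accepted.

aba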